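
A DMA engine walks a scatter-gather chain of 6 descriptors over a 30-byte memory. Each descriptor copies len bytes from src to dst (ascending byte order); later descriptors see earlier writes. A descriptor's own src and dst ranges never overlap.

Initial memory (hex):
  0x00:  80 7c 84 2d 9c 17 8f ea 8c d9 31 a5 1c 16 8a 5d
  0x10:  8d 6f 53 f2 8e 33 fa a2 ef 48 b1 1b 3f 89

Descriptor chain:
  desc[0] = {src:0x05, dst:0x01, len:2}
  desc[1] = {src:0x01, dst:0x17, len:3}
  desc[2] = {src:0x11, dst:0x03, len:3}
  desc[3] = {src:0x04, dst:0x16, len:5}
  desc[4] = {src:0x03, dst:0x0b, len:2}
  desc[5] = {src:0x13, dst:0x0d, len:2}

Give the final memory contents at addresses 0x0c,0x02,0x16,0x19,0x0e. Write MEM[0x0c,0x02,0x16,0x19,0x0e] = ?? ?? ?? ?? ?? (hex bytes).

[0] 0x05->0x01 len=2 : 17 8f
[1] 0x01->0x17 len=3 : 17 8f 2d
[2] 0x11->0x03 len=3 : 6f 53 f2
[3] 0x04->0x16 len=5 : 53 f2 8f ea 8c
[4] 0x03->0x0b len=2 : 6f 53
[5] 0x13->0x0d len=2 : f2 8e
query mem[0x0c]=0x53, mem[0x02]=0x8f, mem[0x16]=0x53, mem[0x19]=0xea, mem[0x0e]=0x8e

MEM[0x0c,0x02,0x16,0x19,0x0e] = 53 8f 53 ea 8e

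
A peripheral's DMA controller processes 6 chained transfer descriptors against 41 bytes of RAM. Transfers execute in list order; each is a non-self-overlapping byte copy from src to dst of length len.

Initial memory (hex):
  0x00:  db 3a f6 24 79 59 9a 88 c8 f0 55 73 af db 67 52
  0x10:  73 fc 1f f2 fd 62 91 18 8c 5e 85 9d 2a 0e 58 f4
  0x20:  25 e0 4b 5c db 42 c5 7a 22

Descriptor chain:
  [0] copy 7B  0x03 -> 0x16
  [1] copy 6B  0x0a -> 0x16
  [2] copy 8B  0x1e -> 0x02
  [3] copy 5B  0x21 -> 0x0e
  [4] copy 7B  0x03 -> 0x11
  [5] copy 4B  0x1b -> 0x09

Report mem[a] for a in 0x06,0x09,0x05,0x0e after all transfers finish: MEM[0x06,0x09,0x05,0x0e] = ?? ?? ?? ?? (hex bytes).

MEM[0x06,0x09,0x05,0x0e] = 4b 52 e0 e0

  after D0: wrote 7B at 0x16 = 2479599a88c8f0
  after D1: wrote 6B at 0x16 = 5573afdb6752
  after D2: wrote 8B at 0x02 = 58f425e04b5cdb42
  after D3: wrote 5B at 0x0e = e04b5cdb42
  after D4: wrote 7B at 0x11 = f425e04b5cdb42
  after D5: wrote 4B at 0x09 = 52f00e58
query mem[0x06]=0x4b, mem[0x09]=0x52, mem[0x05]=0xe0, mem[0x0e]=0xe0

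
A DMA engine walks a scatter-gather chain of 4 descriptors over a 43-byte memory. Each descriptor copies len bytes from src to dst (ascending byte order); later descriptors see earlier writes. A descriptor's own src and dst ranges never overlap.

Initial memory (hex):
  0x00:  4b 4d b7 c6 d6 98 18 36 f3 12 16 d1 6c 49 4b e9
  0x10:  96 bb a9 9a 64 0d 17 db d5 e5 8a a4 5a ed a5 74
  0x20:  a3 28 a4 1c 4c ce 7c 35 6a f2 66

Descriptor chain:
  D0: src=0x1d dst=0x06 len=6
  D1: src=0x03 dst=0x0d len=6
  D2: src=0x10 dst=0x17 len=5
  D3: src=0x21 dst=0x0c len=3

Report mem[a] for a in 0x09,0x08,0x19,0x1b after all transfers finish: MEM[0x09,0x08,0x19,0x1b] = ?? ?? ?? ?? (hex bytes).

MEM[0x09,0x08,0x19,0x1b] = a3 74 74 64

  after D0: wrote 6B at 0x06 = eda574a328a4
  after D1: wrote 6B at 0x0d = c6d698eda574
  after D2: wrote 5B at 0x17 = eda5749a64
  after D3: wrote 3B at 0x0c = 28a41c
query mem[0x09]=0xa3, mem[0x08]=0x74, mem[0x19]=0x74, mem[0x1b]=0x64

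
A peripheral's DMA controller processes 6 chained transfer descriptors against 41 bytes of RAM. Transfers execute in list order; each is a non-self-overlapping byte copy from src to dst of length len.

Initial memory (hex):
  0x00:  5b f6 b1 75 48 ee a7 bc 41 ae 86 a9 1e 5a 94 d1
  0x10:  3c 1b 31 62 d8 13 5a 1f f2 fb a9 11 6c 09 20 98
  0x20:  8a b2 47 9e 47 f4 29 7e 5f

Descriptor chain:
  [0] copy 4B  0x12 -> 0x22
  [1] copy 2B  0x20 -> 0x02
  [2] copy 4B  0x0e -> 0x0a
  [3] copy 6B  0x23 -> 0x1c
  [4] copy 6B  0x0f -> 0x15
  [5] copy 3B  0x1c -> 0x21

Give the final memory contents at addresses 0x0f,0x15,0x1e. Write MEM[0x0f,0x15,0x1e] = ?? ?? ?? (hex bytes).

  after D0: wrote 4B at 0x22 = 3162d813
  after D1: wrote 2B at 0x02 = 8ab2
  after D2: wrote 4B at 0x0a = 94d13c1b
  after D3: wrote 6B at 0x1c = 62d813297e5f
  after D4: wrote 6B at 0x15 = d13c1b3162d8
  after D5: wrote 3B at 0x21 = 62d813
query mem[0x0f]=0xd1, mem[0x15]=0xd1, mem[0x1e]=0x13

MEM[0x0f,0x15,0x1e] = d1 d1 13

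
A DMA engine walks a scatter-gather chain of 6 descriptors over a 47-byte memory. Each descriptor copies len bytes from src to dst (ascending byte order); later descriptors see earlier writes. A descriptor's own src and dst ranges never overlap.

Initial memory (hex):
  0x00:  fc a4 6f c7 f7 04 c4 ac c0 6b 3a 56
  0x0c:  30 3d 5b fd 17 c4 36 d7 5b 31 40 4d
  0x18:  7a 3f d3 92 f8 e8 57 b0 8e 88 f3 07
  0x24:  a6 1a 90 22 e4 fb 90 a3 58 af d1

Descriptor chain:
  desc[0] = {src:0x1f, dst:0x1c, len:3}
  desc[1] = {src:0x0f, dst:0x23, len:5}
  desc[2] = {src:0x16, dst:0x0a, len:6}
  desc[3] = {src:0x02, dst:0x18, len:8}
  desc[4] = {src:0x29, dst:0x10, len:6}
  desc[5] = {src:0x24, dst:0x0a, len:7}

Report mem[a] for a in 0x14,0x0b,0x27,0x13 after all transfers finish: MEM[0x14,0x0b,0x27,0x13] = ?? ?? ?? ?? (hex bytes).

MEM[0x14,0x0b,0x27,0x13] = af c4 d7 58

D0: mem[0x1c..0x1e] <- [b0 8e 88]
D1: mem[0x23..0x27] <- [fd 17 c4 36 d7]
D2: mem[0x0a..0x0f] <- [40 4d 7a 3f d3 92]
D3: mem[0x18..0x1f] <- [6f c7 f7 04 c4 ac c0 6b]
D4: mem[0x10..0x15] <- [fb 90 a3 58 af d1]
D5: mem[0x0a..0x10] <- [17 c4 36 d7 e4 fb 90]
query mem[0x14]=0xaf, mem[0x0b]=0xc4, mem[0x27]=0xd7, mem[0x13]=0x58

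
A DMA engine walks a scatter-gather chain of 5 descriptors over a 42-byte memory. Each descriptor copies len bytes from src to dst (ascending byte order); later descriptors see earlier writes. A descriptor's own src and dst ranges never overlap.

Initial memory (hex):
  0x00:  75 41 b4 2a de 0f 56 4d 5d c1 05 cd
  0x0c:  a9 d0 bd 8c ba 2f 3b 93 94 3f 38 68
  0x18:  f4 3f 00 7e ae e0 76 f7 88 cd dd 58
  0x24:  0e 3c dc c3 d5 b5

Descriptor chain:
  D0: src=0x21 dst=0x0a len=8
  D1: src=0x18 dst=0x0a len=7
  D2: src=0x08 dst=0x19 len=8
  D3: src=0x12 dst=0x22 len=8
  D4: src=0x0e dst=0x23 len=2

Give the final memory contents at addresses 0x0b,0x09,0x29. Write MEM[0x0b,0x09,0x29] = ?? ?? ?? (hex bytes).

D0: mem[0x0a..0x11] <- [cd dd 58 0e 3c dc c3 d5]
D1: mem[0x0a..0x10] <- [f4 3f 00 7e ae e0 76]
D2: mem[0x19..0x20] <- [5d c1 f4 3f 00 7e ae e0]
D3: mem[0x22..0x29] <- [3b 93 94 3f 38 68 f4 5d]
D4: mem[0x23..0x24] <- [ae e0]
query mem[0x0b]=0x3f, mem[0x09]=0xc1, mem[0x29]=0x5d

MEM[0x0b,0x09,0x29] = 3f c1 5d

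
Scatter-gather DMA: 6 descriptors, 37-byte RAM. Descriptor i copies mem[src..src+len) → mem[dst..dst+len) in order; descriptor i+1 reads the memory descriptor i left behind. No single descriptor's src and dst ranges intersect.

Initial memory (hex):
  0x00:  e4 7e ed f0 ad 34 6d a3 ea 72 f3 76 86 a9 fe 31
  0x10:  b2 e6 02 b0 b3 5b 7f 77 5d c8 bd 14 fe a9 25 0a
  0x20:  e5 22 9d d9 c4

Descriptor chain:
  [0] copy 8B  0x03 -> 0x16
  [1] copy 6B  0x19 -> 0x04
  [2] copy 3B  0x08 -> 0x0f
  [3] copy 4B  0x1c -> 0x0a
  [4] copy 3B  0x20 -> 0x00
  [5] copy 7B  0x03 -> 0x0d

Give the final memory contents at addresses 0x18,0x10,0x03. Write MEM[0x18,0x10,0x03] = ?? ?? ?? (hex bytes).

  after D0: wrote 8B at 0x16 = f0ad346da3ea72f3
  after D1: wrote 6B at 0x04 = 6da3ea72f325
  after D2: wrote 3B at 0x0f = f325f3
  after D3: wrote 4B at 0x0a = 72f3250a
  after D4: wrote 3B at 0x00 = e5229d
  after D5: wrote 7B at 0x0d = f06da3ea72f325
query mem[0x18]=0x34, mem[0x10]=0xea, mem[0x03]=0xf0

MEM[0x18,0x10,0x03] = 34 ea f0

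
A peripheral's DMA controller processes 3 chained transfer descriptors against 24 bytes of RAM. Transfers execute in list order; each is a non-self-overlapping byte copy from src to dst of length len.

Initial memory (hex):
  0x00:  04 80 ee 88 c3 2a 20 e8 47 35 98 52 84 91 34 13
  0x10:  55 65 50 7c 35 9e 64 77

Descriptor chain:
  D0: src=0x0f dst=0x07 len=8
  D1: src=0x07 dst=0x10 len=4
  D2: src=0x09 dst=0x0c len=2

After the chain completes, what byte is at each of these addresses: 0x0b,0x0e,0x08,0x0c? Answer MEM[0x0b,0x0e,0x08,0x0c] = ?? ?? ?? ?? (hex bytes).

MEM[0x0b,0x0e,0x08,0x0c] = 7c 64 55 65

[0] 0x0f->0x07 len=8 : 13 55 65 50 7c 35 9e 64
[1] 0x07->0x10 len=4 : 13 55 65 50
[2] 0x09->0x0c len=2 : 65 50
query mem[0x0b]=0x7c, mem[0x0e]=0x64, mem[0x08]=0x55, mem[0x0c]=0x65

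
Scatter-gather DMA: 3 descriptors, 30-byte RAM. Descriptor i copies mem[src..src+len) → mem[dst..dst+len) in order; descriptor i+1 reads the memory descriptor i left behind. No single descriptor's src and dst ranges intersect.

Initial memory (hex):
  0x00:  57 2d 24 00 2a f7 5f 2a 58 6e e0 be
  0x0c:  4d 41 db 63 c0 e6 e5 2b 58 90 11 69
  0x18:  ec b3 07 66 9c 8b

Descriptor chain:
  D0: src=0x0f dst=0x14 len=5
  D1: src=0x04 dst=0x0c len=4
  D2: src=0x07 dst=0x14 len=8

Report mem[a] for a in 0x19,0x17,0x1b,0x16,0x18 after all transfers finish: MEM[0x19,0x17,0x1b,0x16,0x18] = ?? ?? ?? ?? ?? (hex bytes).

[0] 0x0f->0x14 len=5 : 63 c0 e6 e5 2b
[1] 0x04->0x0c len=4 : 2a f7 5f 2a
[2] 0x07->0x14 len=8 : 2a 58 6e e0 be 2a f7 5f
query mem[0x19]=0x2a, mem[0x17]=0xe0, mem[0x1b]=0x5f, mem[0x16]=0x6e, mem[0x18]=0xbe

MEM[0x19,0x17,0x1b,0x16,0x18] = 2a e0 5f 6e be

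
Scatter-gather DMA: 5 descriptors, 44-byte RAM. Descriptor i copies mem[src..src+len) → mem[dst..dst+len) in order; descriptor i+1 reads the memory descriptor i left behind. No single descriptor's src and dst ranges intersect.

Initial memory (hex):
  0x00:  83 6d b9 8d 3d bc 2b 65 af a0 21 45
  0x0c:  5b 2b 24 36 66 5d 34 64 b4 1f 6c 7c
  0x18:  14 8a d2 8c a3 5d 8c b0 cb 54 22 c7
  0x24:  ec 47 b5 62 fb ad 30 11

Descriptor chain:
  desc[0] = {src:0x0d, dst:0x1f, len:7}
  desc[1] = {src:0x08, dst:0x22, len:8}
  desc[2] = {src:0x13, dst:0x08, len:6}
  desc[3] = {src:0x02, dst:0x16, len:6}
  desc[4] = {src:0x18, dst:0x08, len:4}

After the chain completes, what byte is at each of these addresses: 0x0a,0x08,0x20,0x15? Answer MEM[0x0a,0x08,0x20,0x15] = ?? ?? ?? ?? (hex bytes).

MEM[0x0a,0x08,0x20,0x15] = 2b 3d 24 1f

D0: mem[0x1f..0x25] <- [2b 24 36 66 5d 34 64]
D1: mem[0x22..0x29] <- [af a0 21 45 5b 2b 24 36]
D2: mem[0x08..0x0d] <- [64 b4 1f 6c 7c 14]
D3: mem[0x16..0x1b] <- [b9 8d 3d bc 2b 65]
D4: mem[0x08..0x0b] <- [3d bc 2b 65]
query mem[0x0a]=0x2b, mem[0x08]=0x3d, mem[0x20]=0x24, mem[0x15]=0x1f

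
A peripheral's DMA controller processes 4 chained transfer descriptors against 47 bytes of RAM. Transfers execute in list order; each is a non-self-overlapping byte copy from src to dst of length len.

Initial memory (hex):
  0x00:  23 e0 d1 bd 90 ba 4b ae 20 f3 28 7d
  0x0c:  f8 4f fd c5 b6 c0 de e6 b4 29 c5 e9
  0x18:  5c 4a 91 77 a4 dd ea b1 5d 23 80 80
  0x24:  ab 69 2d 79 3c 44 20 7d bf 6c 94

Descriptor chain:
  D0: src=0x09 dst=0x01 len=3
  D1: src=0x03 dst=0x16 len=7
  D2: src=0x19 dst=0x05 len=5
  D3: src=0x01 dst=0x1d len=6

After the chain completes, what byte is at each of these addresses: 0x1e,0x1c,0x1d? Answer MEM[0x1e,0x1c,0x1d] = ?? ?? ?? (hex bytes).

D0: mem[0x01..0x03] <- [f3 28 7d]
D1: mem[0x16..0x1c] <- [7d 90 ba 4b ae 20 f3]
D2: mem[0x05..0x09] <- [4b ae 20 f3 dd]
D3: mem[0x1d..0x22] <- [f3 28 7d 90 4b ae]
query mem[0x1e]=0x28, mem[0x1c]=0xf3, mem[0x1d]=0xf3

MEM[0x1e,0x1c,0x1d] = 28 f3 f3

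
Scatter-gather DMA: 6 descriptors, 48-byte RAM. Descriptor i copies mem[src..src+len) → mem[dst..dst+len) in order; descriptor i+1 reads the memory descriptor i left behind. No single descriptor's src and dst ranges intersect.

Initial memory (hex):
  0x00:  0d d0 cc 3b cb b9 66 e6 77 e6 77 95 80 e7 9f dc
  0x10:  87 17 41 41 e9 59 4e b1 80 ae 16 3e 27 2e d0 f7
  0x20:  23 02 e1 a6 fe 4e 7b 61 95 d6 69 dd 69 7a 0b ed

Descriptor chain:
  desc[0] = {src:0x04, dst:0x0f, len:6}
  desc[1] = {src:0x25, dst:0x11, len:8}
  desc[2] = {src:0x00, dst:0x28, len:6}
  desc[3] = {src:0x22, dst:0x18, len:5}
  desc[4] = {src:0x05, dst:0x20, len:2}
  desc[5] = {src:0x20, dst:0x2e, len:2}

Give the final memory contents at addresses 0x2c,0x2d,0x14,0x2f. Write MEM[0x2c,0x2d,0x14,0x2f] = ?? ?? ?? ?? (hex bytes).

#0 dst[0x0f+6] := {0xcb,0xb9,0x66,0xe6,0x77,0xe6}
#1 dst[0x11+8] := {0x4e,0x7b,0x61,0x95,0xd6,0x69,0xdd,0x69}
#2 dst[0x28+6] := {0x0d,0xd0,0xcc,0x3b,0xcb,0xb9}
#3 dst[0x18+5] := {0xe1,0xa6,0xfe,0x4e,0x7b}
#4 dst[0x20+2] := {0xb9,0x66}
#5 dst[0x2e+2] := {0xb9,0x66}
query mem[0x2c]=0xcb, mem[0x2d]=0xb9, mem[0x14]=0x95, mem[0x2f]=0x66

MEM[0x2c,0x2d,0x14,0x2f] = cb b9 95 66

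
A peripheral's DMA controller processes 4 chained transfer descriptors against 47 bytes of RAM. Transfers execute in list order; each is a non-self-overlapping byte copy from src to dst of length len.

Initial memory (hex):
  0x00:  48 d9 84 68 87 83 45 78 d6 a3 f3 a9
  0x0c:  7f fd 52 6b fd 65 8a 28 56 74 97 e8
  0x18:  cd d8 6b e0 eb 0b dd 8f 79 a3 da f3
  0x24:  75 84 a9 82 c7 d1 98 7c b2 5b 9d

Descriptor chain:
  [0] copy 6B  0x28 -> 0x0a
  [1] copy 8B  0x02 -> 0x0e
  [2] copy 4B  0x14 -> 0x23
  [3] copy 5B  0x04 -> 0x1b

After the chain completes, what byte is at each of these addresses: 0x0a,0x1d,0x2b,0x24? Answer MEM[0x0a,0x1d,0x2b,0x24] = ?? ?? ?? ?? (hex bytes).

MEM[0x0a,0x1d,0x2b,0x24] = c7 45 7c a3

[0] 0x28->0x0a len=6 : c7 d1 98 7c b2 5b
[1] 0x02->0x0e len=8 : 84 68 87 83 45 78 d6 a3
[2] 0x14->0x23 len=4 : d6 a3 97 e8
[3] 0x04->0x1b len=5 : 87 83 45 78 d6
query mem[0x0a]=0xc7, mem[0x1d]=0x45, mem[0x2b]=0x7c, mem[0x24]=0xa3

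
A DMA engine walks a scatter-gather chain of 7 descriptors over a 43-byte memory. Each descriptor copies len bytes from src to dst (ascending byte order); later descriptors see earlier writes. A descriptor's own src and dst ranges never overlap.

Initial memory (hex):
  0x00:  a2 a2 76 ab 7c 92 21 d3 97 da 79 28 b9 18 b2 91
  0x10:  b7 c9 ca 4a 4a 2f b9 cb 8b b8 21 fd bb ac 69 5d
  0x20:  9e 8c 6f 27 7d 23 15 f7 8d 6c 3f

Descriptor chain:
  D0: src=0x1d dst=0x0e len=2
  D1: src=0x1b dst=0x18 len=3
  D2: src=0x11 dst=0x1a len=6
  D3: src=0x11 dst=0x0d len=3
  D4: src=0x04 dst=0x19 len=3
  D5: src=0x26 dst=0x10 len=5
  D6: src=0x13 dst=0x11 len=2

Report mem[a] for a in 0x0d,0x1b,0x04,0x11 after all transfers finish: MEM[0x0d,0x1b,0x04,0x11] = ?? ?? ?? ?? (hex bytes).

MEM[0x0d,0x1b,0x04,0x11] = c9 21 7c 6c

[0] 0x1d->0x0e len=2 : ac 69
[1] 0x1b->0x18 len=3 : fd bb ac
[2] 0x11->0x1a len=6 : c9 ca 4a 4a 2f b9
[3] 0x11->0x0d len=3 : c9 ca 4a
[4] 0x04->0x19 len=3 : 7c 92 21
[5] 0x26->0x10 len=5 : 15 f7 8d 6c 3f
[6] 0x13->0x11 len=2 : 6c 3f
query mem[0x0d]=0xc9, mem[0x1b]=0x21, mem[0x04]=0x7c, mem[0x11]=0x6c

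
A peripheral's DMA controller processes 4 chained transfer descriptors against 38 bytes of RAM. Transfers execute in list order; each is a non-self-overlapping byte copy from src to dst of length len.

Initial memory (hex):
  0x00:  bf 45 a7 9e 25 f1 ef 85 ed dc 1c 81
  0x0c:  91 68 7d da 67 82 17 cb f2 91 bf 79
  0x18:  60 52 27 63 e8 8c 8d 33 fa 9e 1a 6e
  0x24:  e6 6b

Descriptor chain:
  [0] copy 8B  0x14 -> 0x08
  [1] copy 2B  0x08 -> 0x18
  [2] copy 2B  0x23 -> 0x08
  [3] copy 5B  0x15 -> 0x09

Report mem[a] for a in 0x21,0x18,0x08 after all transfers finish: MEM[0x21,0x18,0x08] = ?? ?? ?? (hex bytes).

MEM[0x21,0x18,0x08] = 9e f2 6e

[0] 0x14->0x08 len=8 : f2 91 bf 79 60 52 27 63
[1] 0x08->0x18 len=2 : f2 91
[2] 0x23->0x08 len=2 : 6e e6
[3] 0x15->0x09 len=5 : 91 bf 79 f2 91
query mem[0x21]=0x9e, mem[0x18]=0xf2, mem[0x08]=0x6e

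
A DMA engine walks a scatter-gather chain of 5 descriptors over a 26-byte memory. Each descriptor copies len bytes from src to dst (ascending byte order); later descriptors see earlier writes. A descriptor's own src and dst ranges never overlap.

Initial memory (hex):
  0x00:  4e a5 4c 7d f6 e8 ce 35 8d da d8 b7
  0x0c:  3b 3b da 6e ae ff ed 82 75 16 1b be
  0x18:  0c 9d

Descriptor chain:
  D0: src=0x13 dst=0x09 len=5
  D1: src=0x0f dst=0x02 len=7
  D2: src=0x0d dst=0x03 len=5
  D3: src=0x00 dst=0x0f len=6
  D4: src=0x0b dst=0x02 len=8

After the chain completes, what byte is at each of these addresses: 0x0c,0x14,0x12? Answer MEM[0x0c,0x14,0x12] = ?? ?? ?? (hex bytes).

D0: mem[0x09..0x0d] <- [82 75 16 1b be]
D1: mem[0x02..0x08] <- [6e ae ff ed 82 75 16]
D2: mem[0x03..0x07] <- [be da 6e ae ff]
D3: mem[0x0f..0x14] <- [4e a5 6e be da 6e]
D4: mem[0x02..0x09] <- [16 1b be da 4e a5 6e be]
query mem[0x0c]=0x1b, mem[0x14]=0x6e, mem[0x12]=0xbe

MEM[0x0c,0x14,0x12] = 1b 6e be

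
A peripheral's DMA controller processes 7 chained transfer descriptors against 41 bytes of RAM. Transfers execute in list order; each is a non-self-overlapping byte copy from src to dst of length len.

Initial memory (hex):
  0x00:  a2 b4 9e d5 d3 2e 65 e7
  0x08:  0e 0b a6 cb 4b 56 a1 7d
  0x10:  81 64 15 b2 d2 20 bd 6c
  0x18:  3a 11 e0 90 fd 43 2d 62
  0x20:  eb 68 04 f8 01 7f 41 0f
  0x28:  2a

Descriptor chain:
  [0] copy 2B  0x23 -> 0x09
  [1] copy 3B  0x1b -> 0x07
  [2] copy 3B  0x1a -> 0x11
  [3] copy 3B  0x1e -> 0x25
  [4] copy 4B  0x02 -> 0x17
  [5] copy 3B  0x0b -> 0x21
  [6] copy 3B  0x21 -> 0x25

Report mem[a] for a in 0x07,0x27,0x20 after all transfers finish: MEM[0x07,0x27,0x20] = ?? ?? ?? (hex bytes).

MEM[0x07,0x27,0x20] = 90 56 eb

D0: mem[0x09..0x0a] <- [f8 01]
D1: mem[0x07..0x09] <- [90 fd 43]
D2: mem[0x11..0x13] <- [e0 90 fd]
D3: mem[0x25..0x27] <- [2d 62 eb]
D4: mem[0x17..0x1a] <- [9e d5 d3 2e]
D5: mem[0x21..0x23] <- [cb 4b 56]
D6: mem[0x25..0x27] <- [cb 4b 56]
query mem[0x07]=0x90, mem[0x27]=0x56, mem[0x20]=0xeb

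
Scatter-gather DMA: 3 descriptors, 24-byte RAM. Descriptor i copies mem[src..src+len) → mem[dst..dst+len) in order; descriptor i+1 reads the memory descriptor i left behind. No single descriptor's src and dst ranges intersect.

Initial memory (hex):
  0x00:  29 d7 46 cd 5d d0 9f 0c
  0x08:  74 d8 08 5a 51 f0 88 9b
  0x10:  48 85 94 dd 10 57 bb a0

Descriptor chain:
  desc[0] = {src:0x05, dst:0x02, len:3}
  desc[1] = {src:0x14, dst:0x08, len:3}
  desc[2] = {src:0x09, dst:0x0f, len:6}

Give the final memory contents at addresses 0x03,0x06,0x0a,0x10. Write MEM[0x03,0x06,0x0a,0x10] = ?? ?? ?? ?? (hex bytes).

MEM[0x03,0x06,0x0a,0x10] = 9f 9f bb bb

#0 dst[0x02+3] := {0xd0,0x9f,0x0c}
#1 dst[0x08+3] := {0x10,0x57,0xbb}
#2 dst[0x0f+6] := {0x57,0xbb,0x5a,0x51,0xf0,0x88}
query mem[0x03]=0x9f, mem[0x06]=0x9f, mem[0x0a]=0xbb, mem[0x10]=0xbb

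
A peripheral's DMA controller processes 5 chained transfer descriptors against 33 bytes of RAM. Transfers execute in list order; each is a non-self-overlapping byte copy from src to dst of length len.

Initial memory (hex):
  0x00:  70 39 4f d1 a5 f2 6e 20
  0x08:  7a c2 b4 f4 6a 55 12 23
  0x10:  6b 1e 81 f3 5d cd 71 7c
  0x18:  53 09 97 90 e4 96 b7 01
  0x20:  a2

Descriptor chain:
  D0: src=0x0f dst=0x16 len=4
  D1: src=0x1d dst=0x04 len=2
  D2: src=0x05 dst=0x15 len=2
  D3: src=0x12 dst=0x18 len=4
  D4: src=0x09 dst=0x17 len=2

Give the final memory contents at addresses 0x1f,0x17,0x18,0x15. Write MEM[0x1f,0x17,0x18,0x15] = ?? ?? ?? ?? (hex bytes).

MEM[0x1f,0x17,0x18,0x15] = 01 c2 b4 b7

D0: mem[0x16..0x19] <- [23 6b 1e 81]
D1: mem[0x04..0x05] <- [96 b7]
D2: mem[0x15..0x16] <- [b7 6e]
D3: mem[0x18..0x1b] <- [81 f3 5d b7]
D4: mem[0x17..0x18] <- [c2 b4]
query mem[0x1f]=0x01, mem[0x17]=0xc2, mem[0x18]=0xb4, mem[0x15]=0xb7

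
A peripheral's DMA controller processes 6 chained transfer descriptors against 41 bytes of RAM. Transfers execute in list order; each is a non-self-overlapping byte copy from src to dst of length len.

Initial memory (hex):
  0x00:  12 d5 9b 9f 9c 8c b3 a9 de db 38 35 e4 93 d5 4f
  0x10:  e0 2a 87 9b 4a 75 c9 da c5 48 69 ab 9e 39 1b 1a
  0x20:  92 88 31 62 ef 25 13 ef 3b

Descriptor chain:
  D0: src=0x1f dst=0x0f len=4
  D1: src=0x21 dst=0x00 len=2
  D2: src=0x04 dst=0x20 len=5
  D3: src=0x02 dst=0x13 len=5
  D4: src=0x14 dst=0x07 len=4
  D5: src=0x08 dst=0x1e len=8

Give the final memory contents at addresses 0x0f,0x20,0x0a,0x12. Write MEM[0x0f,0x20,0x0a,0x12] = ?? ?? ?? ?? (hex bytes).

#0 dst[0x0f+4] := {0x1a,0x92,0x88,0x31}
#1 dst[0x00+2] := {0x88,0x31}
#2 dst[0x20+5] := {0x9c,0x8c,0xb3,0xa9,0xde}
#3 dst[0x13+5] := {0x9b,0x9f,0x9c,0x8c,0xb3}
#4 dst[0x07+4] := {0x9f,0x9c,0x8c,0xb3}
#5 dst[0x1e+8] := {0x9c,0x8c,0xb3,0x35,0xe4,0x93,0xd5,0x1a}
query mem[0x0f]=0x1a, mem[0x20]=0xb3, mem[0x0a]=0xb3, mem[0x12]=0x31

MEM[0x0f,0x20,0x0a,0x12] = 1a b3 b3 31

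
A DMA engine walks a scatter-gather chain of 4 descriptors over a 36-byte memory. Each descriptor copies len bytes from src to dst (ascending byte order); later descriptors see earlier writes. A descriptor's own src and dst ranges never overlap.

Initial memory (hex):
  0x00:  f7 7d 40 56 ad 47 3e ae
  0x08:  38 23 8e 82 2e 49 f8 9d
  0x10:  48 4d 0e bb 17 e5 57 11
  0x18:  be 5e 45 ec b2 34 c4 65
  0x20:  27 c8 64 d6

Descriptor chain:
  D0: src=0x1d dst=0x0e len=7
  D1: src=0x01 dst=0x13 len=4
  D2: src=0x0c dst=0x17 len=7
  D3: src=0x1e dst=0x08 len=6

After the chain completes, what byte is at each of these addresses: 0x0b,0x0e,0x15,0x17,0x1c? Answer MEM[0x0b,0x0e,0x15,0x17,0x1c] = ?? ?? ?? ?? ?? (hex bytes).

MEM[0x0b,0x0e,0x15,0x17,0x1c] = c8 34 56 2e 27

D0: mem[0x0e..0x14] <- [34 c4 65 27 c8 64 d6]
D1: mem[0x13..0x16] <- [7d 40 56 ad]
D2: mem[0x17..0x1d] <- [2e 49 34 c4 65 27 c8]
D3: mem[0x08..0x0d] <- [c4 65 27 c8 64 d6]
query mem[0x0b]=0xc8, mem[0x0e]=0x34, mem[0x15]=0x56, mem[0x17]=0x2e, mem[0x1c]=0x27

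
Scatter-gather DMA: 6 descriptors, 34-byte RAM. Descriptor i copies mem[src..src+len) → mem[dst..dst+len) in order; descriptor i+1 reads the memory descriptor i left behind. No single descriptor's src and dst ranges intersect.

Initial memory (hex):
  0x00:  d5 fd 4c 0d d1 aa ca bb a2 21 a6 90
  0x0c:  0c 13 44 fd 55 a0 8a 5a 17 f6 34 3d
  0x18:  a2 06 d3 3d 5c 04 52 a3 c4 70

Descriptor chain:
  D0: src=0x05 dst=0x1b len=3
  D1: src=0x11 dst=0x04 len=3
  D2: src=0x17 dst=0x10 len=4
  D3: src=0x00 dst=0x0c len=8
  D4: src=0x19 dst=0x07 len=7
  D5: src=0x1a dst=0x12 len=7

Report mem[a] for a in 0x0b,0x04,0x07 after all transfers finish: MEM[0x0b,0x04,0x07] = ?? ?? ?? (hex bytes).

MEM[0x0b,0x04,0x07] = bb a0 06

[0] 0x05->0x1b len=3 : aa ca bb
[1] 0x11->0x04 len=3 : a0 8a 5a
[2] 0x17->0x10 len=4 : 3d a2 06 d3
[3] 0x00->0x0c len=8 : d5 fd 4c 0d a0 8a 5a bb
[4] 0x19->0x07 len=7 : 06 d3 aa ca bb 52 a3
[5] 0x1a->0x12 len=7 : d3 aa ca bb 52 a3 c4
query mem[0x0b]=0xbb, mem[0x04]=0xa0, mem[0x07]=0x06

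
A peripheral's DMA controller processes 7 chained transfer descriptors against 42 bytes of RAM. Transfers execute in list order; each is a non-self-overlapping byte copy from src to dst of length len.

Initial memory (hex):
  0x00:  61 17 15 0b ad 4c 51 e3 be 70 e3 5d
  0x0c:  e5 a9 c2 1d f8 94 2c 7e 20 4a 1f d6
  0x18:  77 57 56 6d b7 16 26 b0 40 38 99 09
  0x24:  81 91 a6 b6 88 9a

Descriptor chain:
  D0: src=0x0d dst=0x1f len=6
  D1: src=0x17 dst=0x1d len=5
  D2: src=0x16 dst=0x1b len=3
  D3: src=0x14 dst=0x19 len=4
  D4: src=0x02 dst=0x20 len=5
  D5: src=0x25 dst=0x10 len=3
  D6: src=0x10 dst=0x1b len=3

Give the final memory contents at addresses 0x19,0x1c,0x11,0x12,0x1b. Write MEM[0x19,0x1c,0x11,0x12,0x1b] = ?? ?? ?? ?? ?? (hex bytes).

MEM[0x19,0x1c,0x11,0x12,0x1b] = 20 a6 a6 b6 91

D0: mem[0x1f..0x24] <- [a9 c2 1d f8 94 2c]
D1: mem[0x1d..0x21] <- [d6 77 57 56 6d]
D2: mem[0x1b..0x1d] <- [1f d6 77]
D3: mem[0x19..0x1c] <- [20 4a 1f d6]
D4: mem[0x20..0x24] <- [15 0b ad 4c 51]
D5: mem[0x10..0x12] <- [91 a6 b6]
D6: mem[0x1b..0x1d] <- [91 a6 b6]
query mem[0x19]=0x20, mem[0x1c]=0xa6, mem[0x11]=0xa6, mem[0x12]=0xb6, mem[0x1b]=0x91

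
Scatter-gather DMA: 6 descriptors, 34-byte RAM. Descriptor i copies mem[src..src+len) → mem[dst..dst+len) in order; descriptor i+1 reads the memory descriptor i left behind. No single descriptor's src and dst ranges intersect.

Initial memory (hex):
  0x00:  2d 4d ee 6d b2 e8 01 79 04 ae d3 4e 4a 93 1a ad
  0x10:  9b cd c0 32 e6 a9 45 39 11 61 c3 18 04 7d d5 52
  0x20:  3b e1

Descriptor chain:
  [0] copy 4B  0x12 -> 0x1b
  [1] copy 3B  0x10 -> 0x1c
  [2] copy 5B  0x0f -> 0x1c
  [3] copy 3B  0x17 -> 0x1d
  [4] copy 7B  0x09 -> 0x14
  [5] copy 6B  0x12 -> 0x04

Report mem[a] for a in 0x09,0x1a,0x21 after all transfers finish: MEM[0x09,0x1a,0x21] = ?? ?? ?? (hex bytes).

D0: mem[0x1b..0x1e] <- [c0 32 e6 a9]
D1: mem[0x1c..0x1e] <- [9b cd c0]
D2: mem[0x1c..0x20] <- [ad 9b cd c0 32]
D3: mem[0x1d..0x1f] <- [39 11 61]
D4: mem[0x14..0x1a] <- [ae d3 4e 4a 93 1a ad]
D5: mem[0x04..0x09] <- [c0 32 ae d3 4e 4a]
query mem[0x09]=0x4a, mem[0x1a]=0xad, mem[0x21]=0xe1

MEM[0x09,0x1a,0x21] = 4a ad e1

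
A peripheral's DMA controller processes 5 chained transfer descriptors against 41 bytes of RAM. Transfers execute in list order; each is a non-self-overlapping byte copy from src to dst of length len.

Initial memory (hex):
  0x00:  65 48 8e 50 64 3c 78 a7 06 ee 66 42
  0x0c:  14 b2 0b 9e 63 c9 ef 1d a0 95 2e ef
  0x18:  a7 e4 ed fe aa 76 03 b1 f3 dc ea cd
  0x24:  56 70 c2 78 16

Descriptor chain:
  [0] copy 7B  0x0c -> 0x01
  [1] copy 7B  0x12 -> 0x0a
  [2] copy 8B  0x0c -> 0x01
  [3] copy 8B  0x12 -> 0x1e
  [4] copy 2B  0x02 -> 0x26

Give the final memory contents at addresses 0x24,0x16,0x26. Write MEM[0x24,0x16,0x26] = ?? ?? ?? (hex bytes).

  after D0: wrote 7B at 0x01 = 14b20b9e63c9ef
  after D1: wrote 7B at 0x0a = ef1da0952eefa7
  after D2: wrote 8B at 0x01 = a0952eefa7c9ef1d
  after D3: wrote 8B at 0x1e = ef1da0952eefa7e4
  after D4: wrote 2B at 0x26 = 952e
query mem[0x24]=0xa7, mem[0x16]=0x2e, mem[0x26]=0x95

MEM[0x24,0x16,0x26] = a7 2e 95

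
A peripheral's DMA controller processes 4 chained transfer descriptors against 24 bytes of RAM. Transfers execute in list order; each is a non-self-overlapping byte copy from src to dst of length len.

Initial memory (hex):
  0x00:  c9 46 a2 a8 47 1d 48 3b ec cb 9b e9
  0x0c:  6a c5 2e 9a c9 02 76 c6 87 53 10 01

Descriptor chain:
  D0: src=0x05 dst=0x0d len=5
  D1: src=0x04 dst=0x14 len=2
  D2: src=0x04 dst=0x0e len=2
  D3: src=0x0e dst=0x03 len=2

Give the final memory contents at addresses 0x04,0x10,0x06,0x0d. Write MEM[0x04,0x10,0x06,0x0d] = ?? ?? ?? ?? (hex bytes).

MEM[0x04,0x10,0x06,0x0d] = 1d ec 48 1d

  after D0: wrote 5B at 0x0d = 1d483beccb
  after D1: wrote 2B at 0x14 = 471d
  after D2: wrote 2B at 0x0e = 471d
  after D3: wrote 2B at 0x03 = 471d
query mem[0x04]=0x1d, mem[0x10]=0xec, mem[0x06]=0x48, mem[0x0d]=0x1d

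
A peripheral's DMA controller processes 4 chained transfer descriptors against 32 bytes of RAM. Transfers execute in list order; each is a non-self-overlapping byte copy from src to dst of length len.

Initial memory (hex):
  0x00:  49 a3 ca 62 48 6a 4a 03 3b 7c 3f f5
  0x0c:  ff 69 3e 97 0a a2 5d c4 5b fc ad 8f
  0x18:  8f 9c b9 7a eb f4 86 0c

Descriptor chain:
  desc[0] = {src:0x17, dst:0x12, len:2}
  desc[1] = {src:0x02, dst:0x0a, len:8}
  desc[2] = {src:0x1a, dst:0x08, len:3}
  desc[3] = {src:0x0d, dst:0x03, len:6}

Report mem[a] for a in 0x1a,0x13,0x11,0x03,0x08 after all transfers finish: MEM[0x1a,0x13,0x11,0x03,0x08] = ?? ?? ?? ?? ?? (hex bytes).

D0: mem[0x12..0x13] <- [8f 8f]
D1: mem[0x0a..0x11] <- [ca 62 48 6a 4a 03 3b 7c]
D2: mem[0x08..0x0a] <- [b9 7a eb]
D3: mem[0x03..0x08] <- [6a 4a 03 3b 7c 8f]
query mem[0x1a]=0xb9, mem[0x13]=0x8f, mem[0x11]=0x7c, mem[0x03]=0x6a, mem[0x08]=0x8f

MEM[0x1a,0x13,0x11,0x03,0x08] = b9 8f 7c 6a 8f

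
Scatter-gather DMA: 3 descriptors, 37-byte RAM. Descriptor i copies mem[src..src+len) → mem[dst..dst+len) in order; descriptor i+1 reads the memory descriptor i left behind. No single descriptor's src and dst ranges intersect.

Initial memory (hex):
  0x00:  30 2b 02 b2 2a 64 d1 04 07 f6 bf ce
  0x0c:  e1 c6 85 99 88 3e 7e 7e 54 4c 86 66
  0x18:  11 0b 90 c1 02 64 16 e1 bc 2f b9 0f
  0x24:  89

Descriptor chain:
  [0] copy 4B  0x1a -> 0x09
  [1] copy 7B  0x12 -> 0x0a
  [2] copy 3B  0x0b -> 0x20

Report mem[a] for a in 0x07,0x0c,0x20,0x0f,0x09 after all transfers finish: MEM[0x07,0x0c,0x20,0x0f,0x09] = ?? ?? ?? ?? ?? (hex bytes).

MEM[0x07,0x0c,0x20,0x0f,0x09] = 04 54 7e 66 90

D0: mem[0x09..0x0c] <- [90 c1 02 64]
D1: mem[0x0a..0x10] <- [7e 7e 54 4c 86 66 11]
D2: mem[0x20..0x22] <- [7e 54 4c]
query mem[0x07]=0x04, mem[0x0c]=0x54, mem[0x20]=0x7e, mem[0x0f]=0x66, mem[0x09]=0x90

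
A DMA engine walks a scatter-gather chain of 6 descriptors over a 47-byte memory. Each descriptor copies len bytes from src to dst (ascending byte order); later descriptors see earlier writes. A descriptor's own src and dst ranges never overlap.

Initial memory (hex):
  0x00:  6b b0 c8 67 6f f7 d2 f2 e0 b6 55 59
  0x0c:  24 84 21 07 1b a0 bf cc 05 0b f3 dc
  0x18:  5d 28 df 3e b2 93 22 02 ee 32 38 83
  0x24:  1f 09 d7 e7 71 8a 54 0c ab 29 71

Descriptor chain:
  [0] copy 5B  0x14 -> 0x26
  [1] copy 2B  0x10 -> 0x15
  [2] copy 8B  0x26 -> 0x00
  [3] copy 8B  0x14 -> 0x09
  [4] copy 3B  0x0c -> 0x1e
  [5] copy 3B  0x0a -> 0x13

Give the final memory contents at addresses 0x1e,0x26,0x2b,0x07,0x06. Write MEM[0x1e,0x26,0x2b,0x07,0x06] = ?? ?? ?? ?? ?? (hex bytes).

  after D0: wrote 5B at 0x26 = 050bf3dc5d
  after D1: wrote 2B at 0x15 = 1ba0
  after D2: wrote 8B at 0x00 = 050bf3dc5d0cab29
  after D3: wrote 8B at 0x09 = 051ba0dc5d28df3e
  after D4: wrote 3B at 0x1e = dc5d28
  after D5: wrote 3B at 0x13 = 1ba0dc
query mem[0x1e]=0xdc, mem[0x26]=0x05, mem[0x2b]=0x0c, mem[0x07]=0x29, mem[0x06]=0xab

MEM[0x1e,0x26,0x2b,0x07,0x06] = dc 05 0c 29 ab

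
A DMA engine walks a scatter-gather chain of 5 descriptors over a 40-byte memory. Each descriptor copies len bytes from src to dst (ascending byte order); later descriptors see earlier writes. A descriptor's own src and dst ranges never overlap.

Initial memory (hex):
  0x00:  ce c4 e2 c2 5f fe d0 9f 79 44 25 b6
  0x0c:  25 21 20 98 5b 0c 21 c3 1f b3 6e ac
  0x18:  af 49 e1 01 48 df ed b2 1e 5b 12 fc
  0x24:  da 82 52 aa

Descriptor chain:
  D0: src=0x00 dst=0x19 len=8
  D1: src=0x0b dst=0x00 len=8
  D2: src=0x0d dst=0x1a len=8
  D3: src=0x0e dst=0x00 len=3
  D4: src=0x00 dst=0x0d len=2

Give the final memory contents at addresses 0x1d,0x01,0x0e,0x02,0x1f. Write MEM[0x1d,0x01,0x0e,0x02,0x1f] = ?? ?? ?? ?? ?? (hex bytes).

MEM[0x1d,0x01,0x0e,0x02,0x1f] = 5b 98 98 5b 21

D0: mem[0x19..0x20] <- [ce c4 e2 c2 5f fe d0 9f]
D1: mem[0x00..0x07] <- [b6 25 21 20 98 5b 0c 21]
D2: mem[0x1a..0x21] <- [21 20 98 5b 0c 21 c3 1f]
D3: mem[0x00..0x02] <- [20 98 5b]
D4: mem[0x0d..0x0e] <- [20 98]
query mem[0x1d]=0x5b, mem[0x01]=0x98, mem[0x0e]=0x98, mem[0x02]=0x5b, mem[0x1f]=0x21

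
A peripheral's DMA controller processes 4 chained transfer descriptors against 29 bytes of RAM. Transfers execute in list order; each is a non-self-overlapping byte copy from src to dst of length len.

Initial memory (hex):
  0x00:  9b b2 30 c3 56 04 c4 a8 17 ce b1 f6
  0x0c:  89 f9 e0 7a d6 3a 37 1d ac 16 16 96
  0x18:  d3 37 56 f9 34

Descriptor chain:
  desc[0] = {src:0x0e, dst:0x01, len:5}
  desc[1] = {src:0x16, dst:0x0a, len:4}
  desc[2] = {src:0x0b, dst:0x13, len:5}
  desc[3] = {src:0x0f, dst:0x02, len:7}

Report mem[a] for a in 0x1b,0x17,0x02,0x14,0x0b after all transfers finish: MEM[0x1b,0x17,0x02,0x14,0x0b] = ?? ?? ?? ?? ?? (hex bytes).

#0 dst[0x01+5] := {0xe0,0x7a,0xd6,0x3a,0x37}
#1 dst[0x0a+4] := {0x16,0x96,0xd3,0x37}
#2 dst[0x13+5] := {0x96,0xd3,0x37,0xe0,0x7a}
#3 dst[0x02+7] := {0x7a,0xd6,0x3a,0x37,0x96,0xd3,0x37}
query mem[0x1b]=0xf9, mem[0x17]=0x7a, mem[0x02]=0x7a, mem[0x14]=0xd3, mem[0x0b]=0x96

MEM[0x1b,0x17,0x02,0x14,0x0b] = f9 7a 7a d3 96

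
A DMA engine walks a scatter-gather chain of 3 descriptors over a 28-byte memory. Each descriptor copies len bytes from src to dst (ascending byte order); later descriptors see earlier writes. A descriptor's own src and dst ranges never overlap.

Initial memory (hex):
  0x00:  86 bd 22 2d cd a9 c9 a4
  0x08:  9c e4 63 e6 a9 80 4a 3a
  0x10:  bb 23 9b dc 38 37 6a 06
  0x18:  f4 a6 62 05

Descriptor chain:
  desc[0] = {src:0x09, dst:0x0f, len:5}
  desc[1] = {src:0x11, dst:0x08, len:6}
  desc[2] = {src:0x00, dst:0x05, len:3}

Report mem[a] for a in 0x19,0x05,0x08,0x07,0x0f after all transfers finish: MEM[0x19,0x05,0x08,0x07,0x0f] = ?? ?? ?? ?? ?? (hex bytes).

MEM[0x19,0x05,0x08,0x07,0x0f] = a6 86 e6 22 e4

#0 dst[0x0f+5] := {0xe4,0x63,0xe6,0xa9,0x80}
#1 dst[0x08+6] := {0xe6,0xa9,0x80,0x38,0x37,0x6a}
#2 dst[0x05+3] := {0x86,0xbd,0x22}
query mem[0x19]=0xa6, mem[0x05]=0x86, mem[0x08]=0xe6, mem[0x07]=0x22, mem[0x0f]=0xe4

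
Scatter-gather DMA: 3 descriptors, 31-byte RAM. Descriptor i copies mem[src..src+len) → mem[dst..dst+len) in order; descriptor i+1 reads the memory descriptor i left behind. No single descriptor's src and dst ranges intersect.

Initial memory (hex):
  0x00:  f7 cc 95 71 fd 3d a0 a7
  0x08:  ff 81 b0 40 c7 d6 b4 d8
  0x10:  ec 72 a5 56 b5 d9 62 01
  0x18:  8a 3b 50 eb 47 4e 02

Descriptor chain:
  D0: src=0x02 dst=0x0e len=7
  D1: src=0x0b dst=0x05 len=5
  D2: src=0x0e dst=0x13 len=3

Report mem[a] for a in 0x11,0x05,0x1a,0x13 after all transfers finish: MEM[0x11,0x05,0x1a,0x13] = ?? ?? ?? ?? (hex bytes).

D0: mem[0x0e..0x14] <- [95 71 fd 3d a0 a7 ff]
D1: mem[0x05..0x09] <- [40 c7 d6 95 71]
D2: mem[0x13..0x15] <- [95 71 fd]
query mem[0x11]=0x3d, mem[0x05]=0x40, mem[0x1a]=0x50, mem[0x13]=0x95

MEM[0x11,0x05,0x1a,0x13] = 3d 40 50 95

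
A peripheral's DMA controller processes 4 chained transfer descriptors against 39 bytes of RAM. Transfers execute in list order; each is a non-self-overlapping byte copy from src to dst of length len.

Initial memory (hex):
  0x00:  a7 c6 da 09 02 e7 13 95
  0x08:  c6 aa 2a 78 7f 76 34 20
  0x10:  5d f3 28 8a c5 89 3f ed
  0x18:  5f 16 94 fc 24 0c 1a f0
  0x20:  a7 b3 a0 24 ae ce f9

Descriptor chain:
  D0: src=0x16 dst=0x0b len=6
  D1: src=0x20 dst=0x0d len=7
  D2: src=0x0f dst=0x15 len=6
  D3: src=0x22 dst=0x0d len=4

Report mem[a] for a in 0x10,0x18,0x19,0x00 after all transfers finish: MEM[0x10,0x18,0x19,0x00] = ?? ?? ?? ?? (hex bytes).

MEM[0x10,0x18,0x19,0x00] = ce ce f9 a7

  after D0: wrote 6B at 0x0b = 3fed5f1694fc
  after D1: wrote 7B at 0x0d = a7b3a024aecef9
  after D2: wrote 6B at 0x15 = a024aecef9c5
  after D3: wrote 4B at 0x0d = a024aece
query mem[0x10]=0xce, mem[0x18]=0xce, mem[0x19]=0xf9, mem[0x00]=0xa7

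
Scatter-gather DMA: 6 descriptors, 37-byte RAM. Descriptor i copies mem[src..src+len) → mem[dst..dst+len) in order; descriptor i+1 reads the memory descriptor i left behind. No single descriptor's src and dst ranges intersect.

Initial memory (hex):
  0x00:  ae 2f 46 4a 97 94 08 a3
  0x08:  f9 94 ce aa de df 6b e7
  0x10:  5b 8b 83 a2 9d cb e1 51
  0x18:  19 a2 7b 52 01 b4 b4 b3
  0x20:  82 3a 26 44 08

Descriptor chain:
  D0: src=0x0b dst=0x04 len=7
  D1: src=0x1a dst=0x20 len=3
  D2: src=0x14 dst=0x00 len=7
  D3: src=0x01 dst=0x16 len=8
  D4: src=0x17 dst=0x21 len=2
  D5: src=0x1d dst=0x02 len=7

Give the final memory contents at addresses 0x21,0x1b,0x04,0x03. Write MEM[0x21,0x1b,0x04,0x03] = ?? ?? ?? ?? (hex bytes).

MEM[0x21,0x1b,0x04,0x03] = e1 7b b3 b4

[0] 0x0b->0x04 len=7 : aa de df 6b e7 5b 8b
[1] 0x1a->0x20 len=3 : 7b 52 01
[2] 0x14->0x00 len=7 : 9d cb e1 51 19 a2 7b
[3] 0x01->0x16 len=8 : cb e1 51 19 a2 7b 6b e7
[4] 0x17->0x21 len=2 : e1 51
[5] 0x1d->0x02 len=7 : e7 b4 b3 7b e1 51 44
query mem[0x21]=0xe1, mem[0x1b]=0x7b, mem[0x04]=0xb3, mem[0x03]=0xb4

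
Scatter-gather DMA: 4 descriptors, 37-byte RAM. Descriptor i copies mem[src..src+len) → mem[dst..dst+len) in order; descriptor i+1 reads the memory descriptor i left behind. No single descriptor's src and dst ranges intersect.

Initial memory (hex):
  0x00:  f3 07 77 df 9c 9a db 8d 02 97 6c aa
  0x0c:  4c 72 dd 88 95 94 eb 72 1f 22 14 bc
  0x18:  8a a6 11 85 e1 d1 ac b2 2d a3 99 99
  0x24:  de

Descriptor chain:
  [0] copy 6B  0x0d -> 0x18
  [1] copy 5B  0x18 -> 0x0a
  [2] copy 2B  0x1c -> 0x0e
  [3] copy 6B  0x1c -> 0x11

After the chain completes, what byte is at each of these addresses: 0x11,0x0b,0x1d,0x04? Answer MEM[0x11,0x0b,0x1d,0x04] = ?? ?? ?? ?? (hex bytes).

D0: mem[0x18..0x1d] <- [72 dd 88 95 94 eb]
D1: mem[0x0a..0x0e] <- [72 dd 88 95 94]
D2: mem[0x0e..0x0f] <- [94 eb]
D3: mem[0x11..0x16] <- [94 eb ac b2 2d a3]
query mem[0x11]=0x94, mem[0x0b]=0xdd, mem[0x1d]=0xeb, mem[0x04]=0x9c

MEM[0x11,0x0b,0x1d,0x04] = 94 dd eb 9c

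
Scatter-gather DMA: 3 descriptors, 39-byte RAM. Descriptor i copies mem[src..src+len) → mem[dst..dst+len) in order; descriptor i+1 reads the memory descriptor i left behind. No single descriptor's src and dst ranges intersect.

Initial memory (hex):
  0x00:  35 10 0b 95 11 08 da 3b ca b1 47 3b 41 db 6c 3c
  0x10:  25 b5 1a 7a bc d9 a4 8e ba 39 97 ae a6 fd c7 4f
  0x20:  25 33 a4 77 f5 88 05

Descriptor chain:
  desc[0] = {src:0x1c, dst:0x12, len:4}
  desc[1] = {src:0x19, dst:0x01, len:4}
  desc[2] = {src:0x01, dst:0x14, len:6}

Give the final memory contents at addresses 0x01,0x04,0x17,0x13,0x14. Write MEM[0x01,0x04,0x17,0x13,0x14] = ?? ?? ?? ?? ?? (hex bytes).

#0 dst[0x12+4] := {0xa6,0xfd,0xc7,0x4f}
#1 dst[0x01+4] := {0x39,0x97,0xae,0xa6}
#2 dst[0x14+6] := {0x39,0x97,0xae,0xa6,0x08,0xda}
query mem[0x01]=0x39, mem[0x04]=0xa6, mem[0x17]=0xa6, mem[0x13]=0xfd, mem[0x14]=0x39

MEM[0x01,0x04,0x17,0x13,0x14] = 39 a6 a6 fd 39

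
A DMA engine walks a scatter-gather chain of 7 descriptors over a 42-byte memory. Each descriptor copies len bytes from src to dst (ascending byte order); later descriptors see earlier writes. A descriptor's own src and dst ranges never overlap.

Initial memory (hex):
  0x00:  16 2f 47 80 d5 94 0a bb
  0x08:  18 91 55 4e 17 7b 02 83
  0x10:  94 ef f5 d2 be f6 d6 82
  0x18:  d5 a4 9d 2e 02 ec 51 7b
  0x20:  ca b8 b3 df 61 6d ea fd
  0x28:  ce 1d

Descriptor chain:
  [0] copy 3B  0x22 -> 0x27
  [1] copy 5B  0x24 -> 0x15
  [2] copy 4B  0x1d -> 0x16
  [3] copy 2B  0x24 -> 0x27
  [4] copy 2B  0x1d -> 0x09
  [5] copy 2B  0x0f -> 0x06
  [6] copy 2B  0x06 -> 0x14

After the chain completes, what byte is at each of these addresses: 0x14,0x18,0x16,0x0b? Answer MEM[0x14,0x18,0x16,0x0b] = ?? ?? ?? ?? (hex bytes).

MEM[0x14,0x18,0x16,0x0b] = 83 7b ec 4e

#0 dst[0x27+3] := {0xb3,0xdf,0x61}
#1 dst[0x15+5] := {0x61,0x6d,0xea,0xb3,0xdf}
#2 dst[0x16+4] := {0xec,0x51,0x7b,0xca}
#3 dst[0x27+2] := {0x61,0x6d}
#4 dst[0x09+2] := {0xec,0x51}
#5 dst[0x06+2] := {0x83,0x94}
#6 dst[0x14+2] := {0x83,0x94}
query mem[0x14]=0x83, mem[0x18]=0x7b, mem[0x16]=0xec, mem[0x0b]=0x4e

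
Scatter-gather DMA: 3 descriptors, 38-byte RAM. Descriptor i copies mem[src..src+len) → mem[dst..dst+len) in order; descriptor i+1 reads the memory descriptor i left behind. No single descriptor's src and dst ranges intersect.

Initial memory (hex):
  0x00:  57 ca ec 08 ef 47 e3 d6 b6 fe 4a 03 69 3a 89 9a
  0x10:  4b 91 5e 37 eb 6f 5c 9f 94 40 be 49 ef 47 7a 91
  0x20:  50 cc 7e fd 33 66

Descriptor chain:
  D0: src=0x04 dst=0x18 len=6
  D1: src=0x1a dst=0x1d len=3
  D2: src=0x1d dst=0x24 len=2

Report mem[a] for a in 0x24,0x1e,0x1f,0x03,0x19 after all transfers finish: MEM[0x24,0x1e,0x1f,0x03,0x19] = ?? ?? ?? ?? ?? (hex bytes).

#0 dst[0x18+6] := {0xef,0x47,0xe3,0xd6,0xb6,0xfe}
#1 dst[0x1d+3] := {0xe3,0xd6,0xb6}
#2 dst[0x24+2] := {0xe3,0xd6}
query mem[0x24]=0xe3, mem[0x1e]=0xd6, mem[0x1f]=0xb6, mem[0x03]=0x08, mem[0x19]=0x47

MEM[0x24,0x1e,0x1f,0x03,0x19] = e3 d6 b6 08 47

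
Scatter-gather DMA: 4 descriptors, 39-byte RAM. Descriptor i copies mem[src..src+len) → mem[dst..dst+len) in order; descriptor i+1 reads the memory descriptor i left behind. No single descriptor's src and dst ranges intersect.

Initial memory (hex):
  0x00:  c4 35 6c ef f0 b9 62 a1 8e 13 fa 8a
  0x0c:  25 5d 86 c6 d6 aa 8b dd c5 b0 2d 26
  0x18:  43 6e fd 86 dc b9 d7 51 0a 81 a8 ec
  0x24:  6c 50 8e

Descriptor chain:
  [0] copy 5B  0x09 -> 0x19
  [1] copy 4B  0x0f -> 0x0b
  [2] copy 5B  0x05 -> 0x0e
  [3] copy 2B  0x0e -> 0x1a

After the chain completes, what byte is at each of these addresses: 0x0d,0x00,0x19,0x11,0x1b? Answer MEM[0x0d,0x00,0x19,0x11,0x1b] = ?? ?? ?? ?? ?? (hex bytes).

  after D0: wrote 5B at 0x19 = 13fa8a255d
  after D1: wrote 4B at 0x0b = c6d6aa8b
  after D2: wrote 5B at 0x0e = b962a18e13
  after D3: wrote 2B at 0x1a = b962
query mem[0x0d]=0xaa, mem[0x00]=0xc4, mem[0x19]=0x13, mem[0x11]=0x8e, mem[0x1b]=0x62

MEM[0x0d,0x00,0x19,0x11,0x1b] = aa c4 13 8e 62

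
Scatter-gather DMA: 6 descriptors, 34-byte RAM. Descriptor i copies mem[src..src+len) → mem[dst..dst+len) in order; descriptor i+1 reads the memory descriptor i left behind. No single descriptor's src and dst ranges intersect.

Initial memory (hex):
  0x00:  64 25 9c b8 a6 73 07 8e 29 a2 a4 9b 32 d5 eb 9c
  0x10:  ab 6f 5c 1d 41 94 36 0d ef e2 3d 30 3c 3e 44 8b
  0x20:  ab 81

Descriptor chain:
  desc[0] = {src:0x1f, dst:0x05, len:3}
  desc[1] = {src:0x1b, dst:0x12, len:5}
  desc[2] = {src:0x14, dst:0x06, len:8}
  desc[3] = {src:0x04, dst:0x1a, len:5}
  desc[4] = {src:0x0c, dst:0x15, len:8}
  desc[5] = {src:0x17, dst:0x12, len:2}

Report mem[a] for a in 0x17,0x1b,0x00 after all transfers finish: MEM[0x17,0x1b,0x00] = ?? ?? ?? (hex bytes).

  after D0: wrote 3B at 0x05 = 8bab81
  after D1: wrote 5B at 0x12 = 303c3e448b
  after D2: wrote 8B at 0x06 = 3e448b0defe23d30
  after D3: wrote 5B at 0x1a = a68b3e448b
  after D4: wrote 8B at 0x15 = 3d30eb9cab6f303c
  after D5: wrote 2B at 0x12 = eb9c
query mem[0x17]=0xeb, mem[0x1b]=0x30, mem[0x00]=0x64

MEM[0x17,0x1b,0x00] = eb 30 64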